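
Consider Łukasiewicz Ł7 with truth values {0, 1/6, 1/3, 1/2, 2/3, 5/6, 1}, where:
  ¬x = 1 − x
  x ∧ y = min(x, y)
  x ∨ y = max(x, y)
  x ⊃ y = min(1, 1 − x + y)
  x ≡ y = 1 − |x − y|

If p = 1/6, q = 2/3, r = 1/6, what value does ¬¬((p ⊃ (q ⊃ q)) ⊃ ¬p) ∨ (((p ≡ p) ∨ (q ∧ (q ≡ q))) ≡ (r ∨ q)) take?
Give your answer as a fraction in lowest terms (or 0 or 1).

5/6

q ⊃ q = 2/3 ⊃ 2/3 = 1
p ⊃ (q ⊃ q) = 1/6 ⊃ 1 = 1
¬p = ¬1/6 = 5/6
(p ⊃ (q ⊃ q)) ⊃ ¬p = 1 ⊃ 5/6 = 5/6
¬((p ⊃ (q ⊃ q)) ⊃ ¬p) = ¬5/6 = 1/6
¬¬((p ⊃ (q ⊃ q)) ⊃ ¬p) = ¬1/6 = 5/6
p ≡ p = 1/6 ≡ 1/6 = 1
q ≡ q = 2/3 ≡ 2/3 = 1
q ∧ (q ≡ q) = 2/3 ∧ 1 = 2/3
(p ≡ p) ∨ (q ∧ (q ≡ q)) = 1 ∨ 2/3 = 1
r ∨ q = 1/6 ∨ 2/3 = 2/3
((p ≡ p) ∨ (q ∧ (q ≡ q))) ≡ (r ∨ q) = 1 ≡ 2/3 = 2/3
¬¬((p ⊃ (q ⊃ q)) ⊃ ¬p) ∨ (((p ≡ p) ∨ (q ∧ (q ≡ q))) ≡ (r ∨ q)) = 5/6 ∨ 2/3 = 5/6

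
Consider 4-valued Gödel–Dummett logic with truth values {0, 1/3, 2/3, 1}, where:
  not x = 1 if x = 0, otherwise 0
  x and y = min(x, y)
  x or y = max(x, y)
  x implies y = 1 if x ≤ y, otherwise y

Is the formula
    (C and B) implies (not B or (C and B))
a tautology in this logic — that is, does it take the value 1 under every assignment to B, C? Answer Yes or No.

B = 0, C = 0 ↦ 1
B = 0, C = 1/3 ↦ 1
B = 0, C = 2/3 ↦ 1
B = 0, C = 1 ↦ 1
B = 1/3, C = 0 ↦ 1
B = 1/3, C = 1/3 ↦ 1
B = 1/3, C = 2/3 ↦ 1
B = 1/3, C = 1 ↦ 1
B = 2/3, C = 0 ↦ 1
B = 2/3, C = 1/3 ↦ 1
B = 2/3, C = 2/3 ↦ 1
B = 2/3, C = 1 ↦ 1
B = 1, C = 0 ↦ 1
B = 1, C = 1/3 ↦ 1
B = 1, C = 2/3 ↦ 1
B = 1, C = 1 ↦ 1
Every assignment gives a value ≥ 1.

Yes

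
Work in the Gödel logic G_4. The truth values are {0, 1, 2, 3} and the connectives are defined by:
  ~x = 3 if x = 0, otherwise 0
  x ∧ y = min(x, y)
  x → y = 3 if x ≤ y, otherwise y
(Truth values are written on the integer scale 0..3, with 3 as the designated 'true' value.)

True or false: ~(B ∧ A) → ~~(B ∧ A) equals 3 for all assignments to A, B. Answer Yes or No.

Counterexample: take A = 0, B = 0.
B ∧ A = 0 ∧ 0 = 0
~(B ∧ A) = ~0 = 3
~~(B ∧ A) = ~3 = 0
~(B ∧ A) → ~~(B ∧ A) = 3 → 0 = 0
This gives 0 ≠ 3.

No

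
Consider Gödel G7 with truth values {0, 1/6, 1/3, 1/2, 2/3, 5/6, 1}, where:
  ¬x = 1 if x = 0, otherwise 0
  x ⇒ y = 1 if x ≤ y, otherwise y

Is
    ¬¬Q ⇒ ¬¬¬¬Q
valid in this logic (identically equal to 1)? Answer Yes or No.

Yes

Q = 0 ↦ 1
Q = 1/6 ↦ 1
Q = 1/3 ↦ 1
Q = 1/2 ↦ 1
Q = 2/3 ↦ 1
Q = 5/6 ↦ 1
Q = 1 ↦ 1
Every assignment gives a value ≥ 1.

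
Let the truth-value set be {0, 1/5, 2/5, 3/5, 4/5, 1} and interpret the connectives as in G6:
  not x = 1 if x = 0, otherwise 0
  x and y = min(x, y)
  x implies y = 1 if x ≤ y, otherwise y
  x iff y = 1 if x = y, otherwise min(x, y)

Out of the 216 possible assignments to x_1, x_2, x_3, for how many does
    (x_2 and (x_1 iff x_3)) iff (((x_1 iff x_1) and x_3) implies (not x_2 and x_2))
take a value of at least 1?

56

value 1: 56 assignments (counts)
value 4/5: 1 assignment
value 3/5: 1 assignment
value 2/5: 1 assignment
value 1/5: 1 assignment
value 0: 156 assignments
So 56 of the 216 assignments meet the threshold.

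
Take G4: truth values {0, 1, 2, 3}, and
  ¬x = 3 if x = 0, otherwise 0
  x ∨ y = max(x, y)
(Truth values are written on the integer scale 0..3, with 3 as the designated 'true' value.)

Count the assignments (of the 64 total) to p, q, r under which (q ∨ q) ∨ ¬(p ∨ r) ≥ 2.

34

value 3: 19 assignments (counts)
value 2: 15 assignments (counts)
value 1: 15 assignments
value 0: 15 assignments
So 34 of the 64 assignments meet the threshold.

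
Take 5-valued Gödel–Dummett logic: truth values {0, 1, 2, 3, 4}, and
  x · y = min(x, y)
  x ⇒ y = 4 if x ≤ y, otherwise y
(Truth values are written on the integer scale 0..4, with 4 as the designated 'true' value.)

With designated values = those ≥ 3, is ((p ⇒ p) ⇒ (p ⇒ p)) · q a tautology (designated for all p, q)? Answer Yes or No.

No

Counterexample: take p = 0, q = 0.
p ⇒ p = 0 ⇒ 0 = 4
p ⇒ p = 0 ⇒ 0 = 4
(p ⇒ p) ⇒ (p ⇒ p) = 4 ⇒ 4 = 4
((p ⇒ p) ⇒ (p ⇒ p)) · q = 4 · 0 = 0
This gives 0, which is below 3.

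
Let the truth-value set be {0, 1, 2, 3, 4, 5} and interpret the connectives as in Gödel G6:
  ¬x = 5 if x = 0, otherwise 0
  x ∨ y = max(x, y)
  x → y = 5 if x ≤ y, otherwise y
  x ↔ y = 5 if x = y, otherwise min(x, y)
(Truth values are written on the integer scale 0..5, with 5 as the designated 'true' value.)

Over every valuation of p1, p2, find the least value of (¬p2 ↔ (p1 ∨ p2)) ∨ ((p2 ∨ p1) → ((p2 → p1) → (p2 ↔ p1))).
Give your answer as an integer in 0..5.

1

Take p1 = 1, p2 = 0:
¬p2 = ¬0 = 5
p1 ∨ p2 = 1 ∨ 0 = 1
¬p2 ↔ (p1 ∨ p2) = 5 ↔ 1 = 1
p2 ∨ p1 = 0 ∨ 1 = 1
p2 → p1 = 0 → 1 = 5
p2 ↔ p1 = 0 ↔ 1 = 0
(p2 → p1) → (p2 ↔ p1) = 5 → 0 = 0
(p2 ∨ p1) → ((p2 → p1) → (p2 ↔ p1)) = 1 → 0 = 0
(¬p2 ↔ (p1 ∨ p2)) ∨ ((p2 ∨ p1) → ((p2 → p1) → (p2 ↔ p1))) = 1 ∨ 0 = 1
No assignment yields a value below 1, so this is the minimum.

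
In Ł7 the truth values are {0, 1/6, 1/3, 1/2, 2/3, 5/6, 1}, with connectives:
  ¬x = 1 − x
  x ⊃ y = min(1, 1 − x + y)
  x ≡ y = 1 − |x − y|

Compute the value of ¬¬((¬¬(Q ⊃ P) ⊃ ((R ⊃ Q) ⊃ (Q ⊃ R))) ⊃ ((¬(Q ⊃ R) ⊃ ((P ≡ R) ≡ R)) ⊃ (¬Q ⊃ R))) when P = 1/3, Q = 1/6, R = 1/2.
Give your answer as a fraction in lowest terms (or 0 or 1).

Q ⊃ P = 1/6 ⊃ 1/3 = 1
¬(Q ⊃ P) = ¬1 = 0
¬¬(Q ⊃ P) = ¬0 = 1
R ⊃ Q = 1/2 ⊃ 1/6 = 2/3
Q ⊃ R = 1/6 ⊃ 1/2 = 1
(R ⊃ Q) ⊃ (Q ⊃ R) = 2/3 ⊃ 1 = 1
¬¬(Q ⊃ P) ⊃ ((R ⊃ Q) ⊃ (Q ⊃ R)) = 1 ⊃ 1 = 1
Q ⊃ R = 1/6 ⊃ 1/2 = 1
¬(Q ⊃ R) = ¬1 = 0
P ≡ R = 1/3 ≡ 1/2 = 5/6
(P ≡ R) ≡ R = 5/6 ≡ 1/2 = 2/3
¬(Q ⊃ R) ⊃ ((P ≡ R) ≡ R) = 0 ⊃ 2/3 = 1
¬Q = ¬1/6 = 5/6
¬Q ⊃ R = 5/6 ⊃ 1/2 = 2/3
(¬(Q ⊃ R) ⊃ ((P ≡ R) ≡ R)) ⊃ (¬Q ⊃ R) = 1 ⊃ 2/3 = 2/3
(¬¬(Q ⊃ P) ⊃ ((R ⊃ Q) ⊃ (Q ⊃ R))) ⊃ ((¬(Q ⊃ R) ⊃ ((P ≡ R) ≡ R)) ⊃ (¬Q ⊃ R)) = 1 ⊃ 2/3 = 2/3
¬((¬¬(Q ⊃ P) ⊃ ((R ⊃ Q) ⊃ (Q ⊃ R))) ⊃ ((¬(Q ⊃ R) ⊃ ((P ≡ R) ≡ R)) ⊃ (¬Q ⊃ R))) = ¬2/3 = 1/3
¬¬((¬¬(Q ⊃ P) ⊃ ((R ⊃ Q) ⊃ (Q ⊃ R))) ⊃ ((¬(Q ⊃ R) ⊃ ((P ≡ R) ≡ R)) ⊃ (¬Q ⊃ R))) = ¬1/3 = 2/3

2/3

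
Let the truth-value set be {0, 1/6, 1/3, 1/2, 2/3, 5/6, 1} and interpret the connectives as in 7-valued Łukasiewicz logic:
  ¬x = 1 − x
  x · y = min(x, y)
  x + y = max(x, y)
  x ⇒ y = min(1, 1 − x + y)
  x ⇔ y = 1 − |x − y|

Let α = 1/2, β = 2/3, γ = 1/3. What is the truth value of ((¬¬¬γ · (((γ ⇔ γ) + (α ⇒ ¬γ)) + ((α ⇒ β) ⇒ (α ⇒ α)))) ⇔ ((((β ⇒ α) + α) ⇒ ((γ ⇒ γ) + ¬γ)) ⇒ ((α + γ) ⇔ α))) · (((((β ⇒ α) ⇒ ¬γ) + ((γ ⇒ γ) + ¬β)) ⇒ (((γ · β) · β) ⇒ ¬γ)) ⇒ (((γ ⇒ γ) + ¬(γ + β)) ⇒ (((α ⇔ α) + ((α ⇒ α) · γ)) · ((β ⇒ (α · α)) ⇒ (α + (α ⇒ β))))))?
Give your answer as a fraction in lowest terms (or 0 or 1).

¬γ = ¬1/3 = 2/3
¬¬γ = ¬2/3 = 1/3
¬¬¬γ = ¬1/3 = 2/3
γ ⇔ γ = 1/3 ⇔ 1/3 = 1
¬γ = ¬1/3 = 2/3
α ⇒ ¬γ = 1/2 ⇒ 2/3 = 1
(γ ⇔ γ) + (α ⇒ ¬γ) = 1 + 1 = 1
α ⇒ β = 1/2 ⇒ 2/3 = 1
α ⇒ α = 1/2 ⇒ 1/2 = 1
(α ⇒ β) ⇒ (α ⇒ α) = 1 ⇒ 1 = 1
((γ ⇔ γ) + (α ⇒ ¬γ)) + ((α ⇒ β) ⇒ (α ⇒ α)) = 1 + 1 = 1
¬¬¬γ · (((γ ⇔ γ) + (α ⇒ ¬γ)) + ((α ⇒ β) ⇒ (α ⇒ α))) = 2/3 · 1 = 2/3
β ⇒ α = 2/3 ⇒ 1/2 = 5/6
(β ⇒ α) + α = 5/6 + 1/2 = 5/6
γ ⇒ γ = 1/3 ⇒ 1/3 = 1
¬γ = ¬1/3 = 2/3
(γ ⇒ γ) + ¬γ = 1 + 2/3 = 1
((β ⇒ α) + α) ⇒ ((γ ⇒ γ) + ¬γ) = 5/6 ⇒ 1 = 1
α + γ = 1/2 + 1/3 = 1/2
(α + γ) ⇔ α = 1/2 ⇔ 1/2 = 1
(((β ⇒ α) + α) ⇒ ((γ ⇒ γ) + ¬γ)) ⇒ ((α + γ) ⇔ α) = 1 ⇒ 1 = 1
(¬¬¬γ · (((γ ⇔ γ) + (α ⇒ ¬γ)) + ((α ⇒ β) ⇒ (α ⇒ α)))) ⇔ ((((β ⇒ α) + α) ⇒ ((γ ⇒ γ) + ¬γ)) ⇒ ((α + γ) ⇔ α)) = 2/3 ⇔ 1 = 2/3
β ⇒ α = 2/3 ⇒ 1/2 = 5/6
¬γ = ¬1/3 = 2/3
(β ⇒ α) ⇒ ¬γ = 5/6 ⇒ 2/3 = 5/6
γ ⇒ γ = 1/3 ⇒ 1/3 = 1
¬β = ¬2/3 = 1/3
(γ ⇒ γ) + ¬β = 1 + 1/3 = 1
((β ⇒ α) ⇒ ¬γ) + ((γ ⇒ γ) + ¬β) = 5/6 + 1 = 1
γ · β = 1/3 · 2/3 = 1/3
(γ · β) · β = 1/3 · 2/3 = 1/3
¬γ = ¬1/3 = 2/3
((γ · β) · β) ⇒ ¬γ = 1/3 ⇒ 2/3 = 1
(((β ⇒ α) ⇒ ¬γ) + ((γ ⇒ γ) + ¬β)) ⇒ (((γ · β) · β) ⇒ ¬γ) = 1 ⇒ 1 = 1
γ ⇒ γ = 1/3 ⇒ 1/3 = 1
γ + β = 1/3 + 2/3 = 2/3
¬(γ + β) = ¬2/3 = 1/3
(γ ⇒ γ) + ¬(γ + β) = 1 + 1/3 = 1
α ⇔ α = 1/2 ⇔ 1/2 = 1
α ⇒ α = 1/2 ⇒ 1/2 = 1
(α ⇒ α) · γ = 1 · 1/3 = 1/3
(α ⇔ α) + ((α ⇒ α) · γ) = 1 + 1/3 = 1
α · α = 1/2 · 1/2 = 1/2
β ⇒ (α · α) = 2/3 ⇒ 1/2 = 5/6
α ⇒ β = 1/2 ⇒ 2/3 = 1
α + (α ⇒ β) = 1/2 + 1 = 1
(β ⇒ (α · α)) ⇒ (α + (α ⇒ β)) = 5/6 ⇒ 1 = 1
((α ⇔ α) + ((α ⇒ α) · γ)) · ((β ⇒ (α · α)) ⇒ (α + (α ⇒ β))) = 1 · 1 = 1
((γ ⇒ γ) + ¬(γ + β)) ⇒ (((α ⇔ α) + ((α ⇒ α) · γ)) · ((β ⇒ (α · α)) ⇒ (α + (α ⇒ β)))) = 1 ⇒ 1 = 1
((((β ⇒ α) ⇒ ¬γ) + ((γ ⇒ γ) + ¬β)) ⇒ (((γ · β) · β) ⇒ ¬γ)) ⇒ (((γ ⇒ γ) + ¬(γ + β)) ⇒ (((α ⇔ α) + ((α ⇒ α) · γ)) · ((β ⇒ (α · α)) ⇒ (α + (α ⇒ β))))) = 1 ⇒ 1 = 1
((¬¬¬γ · (((γ ⇔ γ) + (α ⇒ ¬γ)) + ((α ⇒ β) ⇒ (α ⇒ α)))) ⇔ ((((β ⇒ α) + α) ⇒ ((γ ⇒ γ) + ¬γ)) ⇒ ((α + γ) ⇔ α))) · (((((β ⇒ α) ⇒ ¬γ) + ((γ ⇒ γ) + ¬β)) ⇒ (((γ · β) · β) ⇒ ¬γ)) ⇒ (((γ ⇒ γ) + ¬(γ + β)) ⇒ (((α ⇔ α) + ((α ⇒ α) · γ)) · ((β ⇒ (α · α)) ⇒ (α + (α ⇒ β)))))) = 2/3 · 1 = 2/3

2/3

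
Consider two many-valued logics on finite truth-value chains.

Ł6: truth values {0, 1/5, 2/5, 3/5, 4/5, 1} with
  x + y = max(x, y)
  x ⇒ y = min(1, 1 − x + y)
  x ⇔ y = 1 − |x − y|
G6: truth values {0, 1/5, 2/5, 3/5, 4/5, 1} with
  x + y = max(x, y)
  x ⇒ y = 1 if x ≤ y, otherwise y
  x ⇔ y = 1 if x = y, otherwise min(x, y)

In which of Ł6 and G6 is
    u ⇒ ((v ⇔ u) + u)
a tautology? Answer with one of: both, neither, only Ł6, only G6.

In Ł6: every assignment gives 1 — tautology.
In G6: every assignment gives 1 — tautology.

both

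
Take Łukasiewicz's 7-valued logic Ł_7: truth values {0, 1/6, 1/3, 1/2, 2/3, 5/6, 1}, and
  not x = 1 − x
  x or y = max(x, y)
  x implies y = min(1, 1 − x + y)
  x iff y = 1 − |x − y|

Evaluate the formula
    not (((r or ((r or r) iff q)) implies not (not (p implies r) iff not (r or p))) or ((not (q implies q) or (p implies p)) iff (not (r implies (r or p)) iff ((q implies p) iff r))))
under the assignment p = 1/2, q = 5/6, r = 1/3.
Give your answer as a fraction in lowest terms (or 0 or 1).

1/6

r or r = 1/3 or 1/3 = 1/3
(r or r) iff q = 1/3 iff 5/6 = 1/2
r or ((r or r) iff q) = 1/3 or 1/2 = 1/2
p implies r = 1/2 implies 1/3 = 5/6
not (p implies r) = not 5/6 = 1/6
r or p = 1/3 or 1/2 = 1/2
not (r or p) = not 1/2 = 1/2
not (p implies r) iff not (r or p) = 1/6 iff 1/2 = 2/3
not (not (p implies r) iff not (r or p)) = not 2/3 = 1/3
(r or ((r or r) iff q)) implies not (not (p implies r) iff not (r or p)) = 1/2 implies 1/3 = 5/6
q implies q = 5/6 implies 5/6 = 1
not (q implies q) = not 1 = 0
p implies p = 1/2 implies 1/2 = 1
not (q implies q) or (p implies p) = 0 or 1 = 1
r or p = 1/3 or 1/2 = 1/2
r implies (r or p) = 1/3 implies 1/2 = 1
not (r implies (r or p)) = not 1 = 0
q implies p = 5/6 implies 1/2 = 2/3
(q implies p) iff r = 2/3 iff 1/3 = 2/3
not (r implies (r or p)) iff ((q implies p) iff r) = 0 iff 2/3 = 1/3
(not (q implies q) or (p implies p)) iff (not (r implies (r or p)) iff ((q implies p) iff r)) = 1 iff 1/3 = 1/3
((r or ((r or r) iff q)) implies not (not (p implies r) iff not (r or p))) or ((not (q implies q) or (p implies p)) iff (not (r implies (r or p)) iff ((q implies p) iff r))) = 5/6 or 1/3 = 5/6
not (((r or ((r or r) iff q)) implies not (not (p implies r) iff not (r or p))) or ((not (q implies q) or (p implies p)) iff (not (r implies (r or p)) iff ((q implies p) iff r)))) = not 5/6 = 1/6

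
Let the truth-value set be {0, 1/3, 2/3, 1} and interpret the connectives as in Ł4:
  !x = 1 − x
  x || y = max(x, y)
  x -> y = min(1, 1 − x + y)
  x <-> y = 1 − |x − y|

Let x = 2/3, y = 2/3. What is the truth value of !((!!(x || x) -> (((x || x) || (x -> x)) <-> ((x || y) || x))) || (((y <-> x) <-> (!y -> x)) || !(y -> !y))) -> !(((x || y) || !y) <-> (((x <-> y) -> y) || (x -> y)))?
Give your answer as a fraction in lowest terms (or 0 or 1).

x || x = 2/3 || 2/3 = 2/3
!(x || x) = !2/3 = 1/3
!!(x || x) = !1/3 = 2/3
x || x = 2/3 || 2/3 = 2/3
x -> x = 2/3 -> 2/3 = 1
(x || x) || (x -> x) = 2/3 || 1 = 1
x || y = 2/3 || 2/3 = 2/3
(x || y) || x = 2/3 || 2/3 = 2/3
((x || x) || (x -> x)) <-> ((x || y) || x) = 1 <-> 2/3 = 2/3
!!(x || x) -> (((x || x) || (x -> x)) <-> ((x || y) || x)) = 2/3 -> 2/3 = 1
y <-> x = 2/3 <-> 2/3 = 1
!y = !2/3 = 1/3
!y -> x = 1/3 -> 2/3 = 1
(y <-> x) <-> (!y -> x) = 1 <-> 1 = 1
!y = !2/3 = 1/3
y -> !y = 2/3 -> 1/3 = 2/3
!(y -> !y) = !2/3 = 1/3
((y <-> x) <-> (!y -> x)) || !(y -> !y) = 1 || 1/3 = 1
(!!(x || x) -> (((x || x) || (x -> x)) <-> ((x || y) || x))) || (((y <-> x) <-> (!y -> x)) || !(y -> !y)) = 1 || 1 = 1
!((!!(x || x) -> (((x || x) || (x -> x)) <-> ((x || y) || x))) || (((y <-> x) <-> (!y -> x)) || !(y -> !y))) = !1 = 0
x || y = 2/3 || 2/3 = 2/3
!y = !2/3 = 1/3
(x || y) || !y = 2/3 || 1/3 = 2/3
x <-> y = 2/3 <-> 2/3 = 1
(x <-> y) -> y = 1 -> 2/3 = 2/3
x -> y = 2/3 -> 2/3 = 1
((x <-> y) -> y) || (x -> y) = 2/3 || 1 = 1
((x || y) || !y) <-> (((x <-> y) -> y) || (x -> y)) = 2/3 <-> 1 = 2/3
!(((x || y) || !y) <-> (((x <-> y) -> y) || (x -> y))) = !2/3 = 1/3
!((!!(x || x) -> (((x || x) || (x -> x)) <-> ((x || y) || x))) || (((y <-> x) <-> (!y -> x)) || !(y -> !y))) -> !(((x || y) || !y) <-> (((x <-> y) -> y) || (x -> y))) = 0 -> 1/3 = 1

1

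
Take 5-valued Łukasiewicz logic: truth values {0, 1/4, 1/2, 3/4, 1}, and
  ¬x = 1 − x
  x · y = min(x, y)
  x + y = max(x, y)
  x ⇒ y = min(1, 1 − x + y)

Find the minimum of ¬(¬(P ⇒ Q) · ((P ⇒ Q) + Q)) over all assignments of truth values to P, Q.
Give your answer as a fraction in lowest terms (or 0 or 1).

1/2

Take P = 1/2, Q = 0:
P ⇒ Q = 1/2 ⇒ 0 = 1/2
¬(P ⇒ Q) = ¬1/2 = 1/2
P ⇒ Q = 1/2 ⇒ 0 = 1/2
(P ⇒ Q) + Q = 1/2 + 0 = 1/2
¬(P ⇒ Q) · ((P ⇒ Q) + Q) = 1/2 · 1/2 = 1/2
¬(¬(P ⇒ Q) · ((P ⇒ Q) + Q)) = ¬1/2 = 1/2
No assignment yields a value below 1/2, so this is the minimum.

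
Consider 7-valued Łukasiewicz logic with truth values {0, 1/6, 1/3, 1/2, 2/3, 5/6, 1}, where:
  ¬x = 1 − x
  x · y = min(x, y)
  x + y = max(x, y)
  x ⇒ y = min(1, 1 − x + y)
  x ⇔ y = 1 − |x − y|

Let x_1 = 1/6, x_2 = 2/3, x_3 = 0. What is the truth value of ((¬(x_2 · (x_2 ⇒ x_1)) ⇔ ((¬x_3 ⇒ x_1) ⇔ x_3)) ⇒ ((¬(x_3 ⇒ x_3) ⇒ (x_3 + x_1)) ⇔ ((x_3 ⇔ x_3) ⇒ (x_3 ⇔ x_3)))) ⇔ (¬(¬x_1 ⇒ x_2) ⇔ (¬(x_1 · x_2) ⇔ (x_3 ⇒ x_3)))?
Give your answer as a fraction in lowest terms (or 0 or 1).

1/3

x_2 ⇒ x_1 = 2/3 ⇒ 1/6 = 1/2
x_2 · (x_2 ⇒ x_1) = 2/3 · 1/2 = 1/2
¬(x_2 · (x_2 ⇒ x_1)) = ¬1/2 = 1/2
¬x_3 = ¬0 = 1
¬x_3 ⇒ x_1 = 1 ⇒ 1/6 = 1/6
(¬x_3 ⇒ x_1) ⇔ x_3 = 1/6 ⇔ 0 = 5/6
¬(x_2 · (x_2 ⇒ x_1)) ⇔ ((¬x_3 ⇒ x_1) ⇔ x_3) = 1/2 ⇔ 5/6 = 2/3
x_3 ⇒ x_3 = 0 ⇒ 0 = 1
¬(x_3 ⇒ x_3) = ¬1 = 0
x_3 + x_1 = 0 + 1/6 = 1/6
¬(x_3 ⇒ x_3) ⇒ (x_3 + x_1) = 0 ⇒ 1/6 = 1
x_3 ⇔ x_3 = 0 ⇔ 0 = 1
x_3 ⇔ x_3 = 0 ⇔ 0 = 1
(x_3 ⇔ x_3) ⇒ (x_3 ⇔ x_3) = 1 ⇒ 1 = 1
(¬(x_3 ⇒ x_3) ⇒ (x_3 + x_1)) ⇔ ((x_3 ⇔ x_3) ⇒ (x_3 ⇔ x_3)) = 1 ⇔ 1 = 1
(¬(x_2 · (x_2 ⇒ x_1)) ⇔ ((¬x_3 ⇒ x_1) ⇔ x_3)) ⇒ ((¬(x_3 ⇒ x_3) ⇒ (x_3 + x_1)) ⇔ ((x_3 ⇔ x_3) ⇒ (x_3 ⇔ x_3))) = 2/3 ⇒ 1 = 1
¬x_1 = ¬1/6 = 5/6
¬x_1 ⇒ x_2 = 5/6 ⇒ 2/3 = 5/6
¬(¬x_1 ⇒ x_2) = ¬5/6 = 1/6
x_1 · x_2 = 1/6 · 2/3 = 1/6
¬(x_1 · x_2) = ¬1/6 = 5/6
x_3 ⇒ x_3 = 0 ⇒ 0 = 1
¬(x_1 · x_2) ⇔ (x_3 ⇒ x_3) = 5/6 ⇔ 1 = 5/6
¬(¬x_1 ⇒ x_2) ⇔ (¬(x_1 · x_2) ⇔ (x_3 ⇒ x_3)) = 1/6 ⇔ 5/6 = 1/3
((¬(x_2 · (x_2 ⇒ x_1)) ⇔ ((¬x_3 ⇒ x_1) ⇔ x_3)) ⇒ ((¬(x_3 ⇒ x_3) ⇒ (x_3 + x_1)) ⇔ ((x_3 ⇔ x_3) ⇒ (x_3 ⇔ x_3)))) ⇔ (¬(¬x_1 ⇒ x_2) ⇔ (¬(x_1 · x_2) ⇔ (x_3 ⇒ x_3))) = 1 ⇔ 1/3 = 1/3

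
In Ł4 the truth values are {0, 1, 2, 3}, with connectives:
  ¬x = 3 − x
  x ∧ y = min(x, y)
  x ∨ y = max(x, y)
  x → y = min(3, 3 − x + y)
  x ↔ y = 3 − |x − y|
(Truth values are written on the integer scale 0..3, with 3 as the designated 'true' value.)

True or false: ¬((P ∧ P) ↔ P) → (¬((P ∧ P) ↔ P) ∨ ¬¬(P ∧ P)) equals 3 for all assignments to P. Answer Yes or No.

P = 0 ↦ 3
P = 1 ↦ 3
P = 2 ↦ 3
P = 3 ↦ 3
Every assignment gives a value ≥ 3.

Yes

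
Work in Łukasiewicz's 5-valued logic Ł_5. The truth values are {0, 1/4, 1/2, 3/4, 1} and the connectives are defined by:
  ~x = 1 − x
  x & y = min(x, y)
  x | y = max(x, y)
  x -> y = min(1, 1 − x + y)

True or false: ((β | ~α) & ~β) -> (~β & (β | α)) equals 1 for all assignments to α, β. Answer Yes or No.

No

Counterexample: take α = 0, β = 0.
~α = ~0 = 1
β | ~α = 0 | 1 = 1
~β = ~0 = 1
(β | ~α) & ~β = 1 & 1 = 1
~β = ~0 = 1
β | α = 0 | 0 = 0
~β & (β | α) = 1 & 0 = 0
((β | ~α) & ~β) -> (~β & (β | α)) = 1 -> 0 = 0
This gives 0 ≠ 1.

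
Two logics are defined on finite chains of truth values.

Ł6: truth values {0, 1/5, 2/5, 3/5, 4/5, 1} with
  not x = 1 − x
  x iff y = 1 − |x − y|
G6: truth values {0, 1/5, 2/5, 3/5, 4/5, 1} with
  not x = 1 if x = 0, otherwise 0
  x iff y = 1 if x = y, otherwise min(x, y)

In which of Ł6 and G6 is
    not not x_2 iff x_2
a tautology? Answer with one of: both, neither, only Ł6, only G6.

only Ł6

In Ł6: every assignment gives 1 — tautology.
In G6: at x_2 = 1/5 the value is 1/5 — not a tautology.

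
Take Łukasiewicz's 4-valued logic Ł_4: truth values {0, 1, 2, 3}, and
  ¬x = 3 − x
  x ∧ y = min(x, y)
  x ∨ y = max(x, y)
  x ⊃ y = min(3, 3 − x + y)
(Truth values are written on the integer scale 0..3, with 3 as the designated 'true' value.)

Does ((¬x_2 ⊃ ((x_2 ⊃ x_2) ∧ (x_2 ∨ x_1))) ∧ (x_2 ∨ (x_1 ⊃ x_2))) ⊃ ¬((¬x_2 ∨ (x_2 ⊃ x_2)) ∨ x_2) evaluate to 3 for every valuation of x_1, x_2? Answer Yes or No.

No

Counterexample: take x_1 = 0, x_2 = 1.
¬x_2 = ¬1 = 2
x_2 ⊃ x_2 = 1 ⊃ 1 = 3
x_2 ∨ x_1 = 1 ∨ 0 = 1
(x_2 ⊃ x_2) ∧ (x_2 ∨ x_1) = 3 ∧ 1 = 1
¬x_2 ⊃ ((x_2 ⊃ x_2) ∧ (x_2 ∨ x_1)) = 2 ⊃ 1 = 2
x_1 ⊃ x_2 = 0 ⊃ 1 = 3
x_2 ∨ (x_1 ⊃ x_2) = 1 ∨ 3 = 3
(¬x_2 ⊃ ((x_2 ⊃ x_2) ∧ (x_2 ∨ x_1))) ∧ (x_2 ∨ (x_1 ⊃ x_2)) = 2 ∧ 3 = 2
¬x_2 = ¬1 = 2
x_2 ⊃ x_2 = 1 ⊃ 1 = 3
¬x_2 ∨ (x_2 ⊃ x_2) = 2 ∨ 3 = 3
(¬x_2 ∨ (x_2 ⊃ x_2)) ∨ x_2 = 3 ∨ 1 = 3
¬((¬x_2 ∨ (x_2 ⊃ x_2)) ∨ x_2) = ¬3 = 0
((¬x_2 ⊃ ((x_2 ⊃ x_2) ∧ (x_2 ∨ x_1))) ∧ (x_2 ∨ (x_1 ⊃ x_2))) ⊃ ¬((¬x_2 ∨ (x_2 ⊃ x_2)) ∨ x_2) = 2 ⊃ 0 = 1
This gives 1 ≠ 3.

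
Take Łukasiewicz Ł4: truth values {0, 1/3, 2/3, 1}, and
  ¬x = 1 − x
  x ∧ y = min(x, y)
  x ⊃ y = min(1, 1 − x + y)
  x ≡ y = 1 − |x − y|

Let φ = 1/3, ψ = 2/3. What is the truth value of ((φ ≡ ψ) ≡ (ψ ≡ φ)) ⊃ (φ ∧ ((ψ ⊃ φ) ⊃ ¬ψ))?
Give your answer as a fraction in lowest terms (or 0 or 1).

φ ≡ ψ = 1/3 ≡ 2/3 = 2/3
ψ ≡ φ = 2/3 ≡ 1/3 = 2/3
(φ ≡ ψ) ≡ (ψ ≡ φ) = 2/3 ≡ 2/3 = 1
ψ ⊃ φ = 2/3 ⊃ 1/3 = 2/3
¬ψ = ¬2/3 = 1/3
(ψ ⊃ φ) ⊃ ¬ψ = 2/3 ⊃ 1/3 = 2/3
φ ∧ ((ψ ⊃ φ) ⊃ ¬ψ) = 1/3 ∧ 2/3 = 1/3
((φ ≡ ψ) ≡ (ψ ≡ φ)) ⊃ (φ ∧ ((ψ ⊃ φ) ⊃ ¬ψ)) = 1 ⊃ 1/3 = 1/3

1/3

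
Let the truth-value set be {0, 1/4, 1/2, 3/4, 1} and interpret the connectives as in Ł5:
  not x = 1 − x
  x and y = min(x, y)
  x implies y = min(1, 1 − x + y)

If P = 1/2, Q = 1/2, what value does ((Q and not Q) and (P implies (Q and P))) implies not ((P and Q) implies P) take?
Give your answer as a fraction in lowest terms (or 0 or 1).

not Q = not 1/2 = 1/2
Q and not Q = 1/2 and 1/2 = 1/2
Q and P = 1/2 and 1/2 = 1/2
P implies (Q and P) = 1/2 implies 1/2 = 1
(Q and not Q) and (P implies (Q and P)) = 1/2 and 1 = 1/2
P and Q = 1/2 and 1/2 = 1/2
(P and Q) implies P = 1/2 implies 1/2 = 1
not ((P and Q) implies P) = not 1 = 0
((Q and not Q) and (P implies (Q and P))) implies not ((P and Q) implies P) = 1/2 implies 0 = 1/2

1/2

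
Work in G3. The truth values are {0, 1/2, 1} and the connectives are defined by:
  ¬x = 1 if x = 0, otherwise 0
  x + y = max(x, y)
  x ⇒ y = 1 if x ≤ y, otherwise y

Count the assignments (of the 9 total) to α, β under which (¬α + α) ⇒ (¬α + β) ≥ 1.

α = 0, β = 0 ↦ 1  ≥
α = 0, β = 1/2 ↦ 1  ≥
α = 0, β = 1 ↦ 1  ≥
α = 1/2, β = 0 ↦ 0  <
α = 1/2, β = 1/2 ↦ 1  ≥
α = 1/2, β = 1 ↦ 1  ≥
α = 1, β = 0 ↦ 0  <
α = 1, β = 1/2 ↦ 1/2  <
α = 1, β = 1 ↦ 1  ≥
So 6 of the 9 assignments meet the threshold.

6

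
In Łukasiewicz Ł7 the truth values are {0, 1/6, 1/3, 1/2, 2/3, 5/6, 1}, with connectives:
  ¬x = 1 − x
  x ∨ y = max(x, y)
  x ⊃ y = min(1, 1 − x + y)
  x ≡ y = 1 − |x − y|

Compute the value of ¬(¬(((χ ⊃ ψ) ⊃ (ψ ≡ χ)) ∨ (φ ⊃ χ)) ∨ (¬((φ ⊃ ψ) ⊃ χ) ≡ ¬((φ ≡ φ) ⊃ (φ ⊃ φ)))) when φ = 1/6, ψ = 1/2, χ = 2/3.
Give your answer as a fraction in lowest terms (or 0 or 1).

1/3

χ ⊃ ψ = 2/3 ⊃ 1/2 = 5/6
ψ ≡ χ = 1/2 ≡ 2/3 = 5/6
(χ ⊃ ψ) ⊃ (ψ ≡ χ) = 5/6 ⊃ 5/6 = 1
φ ⊃ χ = 1/6 ⊃ 2/3 = 1
((χ ⊃ ψ) ⊃ (ψ ≡ χ)) ∨ (φ ⊃ χ) = 1 ∨ 1 = 1
¬(((χ ⊃ ψ) ⊃ (ψ ≡ χ)) ∨ (φ ⊃ χ)) = ¬1 = 0
φ ⊃ ψ = 1/6 ⊃ 1/2 = 1
(φ ⊃ ψ) ⊃ χ = 1 ⊃ 2/3 = 2/3
¬((φ ⊃ ψ) ⊃ χ) = ¬2/3 = 1/3
φ ≡ φ = 1/6 ≡ 1/6 = 1
φ ⊃ φ = 1/6 ⊃ 1/6 = 1
(φ ≡ φ) ⊃ (φ ⊃ φ) = 1 ⊃ 1 = 1
¬((φ ≡ φ) ⊃ (φ ⊃ φ)) = ¬1 = 0
¬((φ ⊃ ψ) ⊃ χ) ≡ ¬((φ ≡ φ) ⊃ (φ ⊃ φ)) = 1/3 ≡ 0 = 2/3
¬(((χ ⊃ ψ) ⊃ (ψ ≡ χ)) ∨ (φ ⊃ χ)) ∨ (¬((φ ⊃ ψ) ⊃ χ) ≡ ¬((φ ≡ φ) ⊃ (φ ⊃ φ))) = 0 ∨ 2/3 = 2/3
¬(¬(((χ ⊃ ψ) ⊃ (ψ ≡ χ)) ∨ (φ ⊃ χ)) ∨ (¬((φ ⊃ ψ) ⊃ χ) ≡ ¬((φ ≡ φ) ⊃ (φ ⊃ φ)))) = ¬2/3 = 1/3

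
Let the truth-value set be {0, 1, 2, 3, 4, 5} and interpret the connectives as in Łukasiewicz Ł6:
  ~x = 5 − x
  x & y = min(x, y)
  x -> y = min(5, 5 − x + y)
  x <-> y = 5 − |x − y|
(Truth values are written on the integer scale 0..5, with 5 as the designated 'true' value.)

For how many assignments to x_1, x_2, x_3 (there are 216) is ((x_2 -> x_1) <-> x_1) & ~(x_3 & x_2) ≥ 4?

56

value 5: 16 assignments (counts)
value 4: 40 assignments (counts)
value 3: 52 assignments
value 2: 60 assignments
value 1: 36 assignments
value 0: 12 assignments
So 56 of the 216 assignments meet the threshold.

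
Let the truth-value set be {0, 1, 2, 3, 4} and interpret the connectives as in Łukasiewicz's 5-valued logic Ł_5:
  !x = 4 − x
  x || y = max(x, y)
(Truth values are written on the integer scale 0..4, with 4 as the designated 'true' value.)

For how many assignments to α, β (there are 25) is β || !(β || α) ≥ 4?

6

value 4: 6 assignments (counts)
value 3: 8 assignments
value 2: 7 assignments
value 1: 3 assignments
value 0: 1 assignment
So 6 of the 25 assignments meet the threshold.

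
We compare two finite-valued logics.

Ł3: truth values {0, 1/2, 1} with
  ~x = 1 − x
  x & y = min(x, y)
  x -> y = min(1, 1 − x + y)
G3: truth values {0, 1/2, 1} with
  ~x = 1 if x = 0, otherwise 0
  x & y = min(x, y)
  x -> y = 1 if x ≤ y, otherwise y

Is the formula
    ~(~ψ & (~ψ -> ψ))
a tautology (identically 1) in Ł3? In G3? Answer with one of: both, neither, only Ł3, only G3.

In Ł3: at ψ = 1/2 the value is 1/2 — not a tautology.
In G3: every assignment gives 1 — tautology.

only G3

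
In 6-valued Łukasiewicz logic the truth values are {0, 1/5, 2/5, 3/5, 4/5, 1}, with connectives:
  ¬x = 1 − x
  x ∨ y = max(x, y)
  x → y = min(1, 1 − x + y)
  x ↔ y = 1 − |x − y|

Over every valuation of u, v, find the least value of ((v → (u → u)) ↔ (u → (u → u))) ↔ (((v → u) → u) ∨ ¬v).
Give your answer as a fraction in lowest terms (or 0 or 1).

Take u = 0, v = 2/5:
u → u = 0 → 0 = 1
v → (u → u) = 2/5 → 1 = 1
u → u = 0 → 0 = 1
u → (u → u) = 0 → 1 = 1
(v → (u → u)) ↔ (u → (u → u)) = 1 ↔ 1 = 1
v → u = 2/5 → 0 = 3/5
(v → u) → u = 3/5 → 0 = 2/5
¬v = ¬2/5 = 3/5
((v → u) → u) ∨ ¬v = 2/5 ∨ 3/5 = 3/5
((v → (u → u)) ↔ (u → (u → u))) ↔ (((v → u) → u) ∨ ¬v) = 1 ↔ 3/5 = 3/5
No assignment yields a value below 3/5, so this is the minimum.

3/5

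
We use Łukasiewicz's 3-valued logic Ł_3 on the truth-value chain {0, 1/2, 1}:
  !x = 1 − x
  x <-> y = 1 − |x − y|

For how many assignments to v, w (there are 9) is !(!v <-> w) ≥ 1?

v = 0, w = 0 ↦ 1  ≥
v = 0, w = 1/2 ↦ 1/2  <
v = 0, w = 1 ↦ 0  <
v = 1/2, w = 0 ↦ 1/2  <
v = 1/2, w = 1/2 ↦ 0  <
v = 1/2, w = 1 ↦ 1/2  <
v = 1, w = 0 ↦ 0  <
v = 1, w = 1/2 ↦ 1/2  <
v = 1, w = 1 ↦ 1  ≥
So 2 of the 9 assignments meet the threshold.

2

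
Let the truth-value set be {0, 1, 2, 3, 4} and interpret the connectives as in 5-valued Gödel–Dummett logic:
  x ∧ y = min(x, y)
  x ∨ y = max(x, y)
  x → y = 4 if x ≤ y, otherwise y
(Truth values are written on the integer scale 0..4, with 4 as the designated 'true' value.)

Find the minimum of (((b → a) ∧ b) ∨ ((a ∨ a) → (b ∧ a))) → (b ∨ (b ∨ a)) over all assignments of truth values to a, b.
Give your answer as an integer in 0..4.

Take a = 0, b = 0:
b → a = 0 → 0 = 4
(b → a) ∧ b = 4 ∧ 0 = 0
a ∨ a = 0 ∨ 0 = 0
b ∧ a = 0 ∧ 0 = 0
(a ∨ a) → (b ∧ a) = 0 → 0 = 4
((b → a) ∧ b) ∨ ((a ∨ a) → (b ∧ a)) = 0 ∨ 4 = 4
b ∨ a = 0 ∨ 0 = 0
b ∨ (b ∨ a) = 0 ∨ 0 = 0
(((b → a) ∧ b) ∨ ((a ∨ a) → (b ∧ a))) → (b ∨ (b ∨ a)) = 4 → 0 = 0
No assignment yields a value below 0, so this is the minimum.

0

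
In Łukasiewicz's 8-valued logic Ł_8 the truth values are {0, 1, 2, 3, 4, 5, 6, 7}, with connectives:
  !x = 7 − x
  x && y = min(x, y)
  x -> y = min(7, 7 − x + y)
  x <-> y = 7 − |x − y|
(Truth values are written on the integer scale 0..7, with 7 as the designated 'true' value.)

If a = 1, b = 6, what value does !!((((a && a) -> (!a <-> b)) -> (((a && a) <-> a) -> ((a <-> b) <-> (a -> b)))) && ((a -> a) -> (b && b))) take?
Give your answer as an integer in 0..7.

2

a && a = 1 && 1 = 1
!a = !1 = 6
!a <-> b = 6 <-> 6 = 7
(a && a) -> (!a <-> b) = 1 -> 7 = 7
a && a = 1 && 1 = 1
(a && a) <-> a = 1 <-> 1 = 7
a <-> b = 1 <-> 6 = 2
a -> b = 1 -> 6 = 7
(a <-> b) <-> (a -> b) = 2 <-> 7 = 2
((a && a) <-> a) -> ((a <-> b) <-> (a -> b)) = 7 -> 2 = 2
((a && a) -> (!a <-> b)) -> (((a && a) <-> a) -> ((a <-> b) <-> (a -> b))) = 7 -> 2 = 2
a -> a = 1 -> 1 = 7
b && b = 6 && 6 = 6
(a -> a) -> (b && b) = 7 -> 6 = 6
(((a && a) -> (!a <-> b)) -> (((a && a) <-> a) -> ((a <-> b) <-> (a -> b)))) && ((a -> a) -> (b && b)) = 2 && 6 = 2
!((((a && a) -> (!a <-> b)) -> (((a && a) <-> a) -> ((a <-> b) <-> (a -> b)))) && ((a -> a) -> (b && b))) = !2 = 5
!!((((a && a) -> (!a <-> b)) -> (((a && a) <-> a) -> ((a <-> b) <-> (a -> b)))) && ((a -> a) -> (b && b))) = !5 = 2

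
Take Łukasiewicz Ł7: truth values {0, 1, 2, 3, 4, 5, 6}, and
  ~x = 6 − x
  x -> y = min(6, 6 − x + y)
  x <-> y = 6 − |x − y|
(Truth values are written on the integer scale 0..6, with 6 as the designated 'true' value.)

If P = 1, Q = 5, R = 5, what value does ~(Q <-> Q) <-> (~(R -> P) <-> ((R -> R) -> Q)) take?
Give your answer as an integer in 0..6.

1

Q <-> Q = 5 <-> 5 = 6
~(Q <-> Q) = ~6 = 0
R -> P = 5 -> 1 = 2
~(R -> P) = ~2 = 4
R -> R = 5 -> 5 = 6
(R -> R) -> Q = 6 -> 5 = 5
~(R -> P) <-> ((R -> R) -> Q) = 4 <-> 5 = 5
~(Q <-> Q) <-> (~(R -> P) <-> ((R -> R) -> Q)) = 0 <-> 5 = 1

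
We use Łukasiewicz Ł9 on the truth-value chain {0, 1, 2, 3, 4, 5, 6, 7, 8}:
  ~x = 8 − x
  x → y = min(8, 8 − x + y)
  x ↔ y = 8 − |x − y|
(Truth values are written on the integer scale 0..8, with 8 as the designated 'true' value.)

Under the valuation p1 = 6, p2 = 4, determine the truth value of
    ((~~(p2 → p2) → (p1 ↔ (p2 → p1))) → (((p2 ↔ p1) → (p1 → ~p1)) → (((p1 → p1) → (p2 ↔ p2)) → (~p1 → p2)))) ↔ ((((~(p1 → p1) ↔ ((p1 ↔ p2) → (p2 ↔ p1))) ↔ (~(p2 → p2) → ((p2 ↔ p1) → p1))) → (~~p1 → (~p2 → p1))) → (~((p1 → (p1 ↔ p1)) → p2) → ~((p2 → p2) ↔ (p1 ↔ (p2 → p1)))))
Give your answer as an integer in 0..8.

6

p2 → p2 = 4 → 4 = 8
~(p2 → p2) = ~8 = 0
~~(p2 → p2) = ~0 = 8
p2 → p1 = 4 → 6 = 8
p1 ↔ (p2 → p1) = 6 ↔ 8 = 6
~~(p2 → p2) → (p1 ↔ (p2 → p1)) = 8 → 6 = 6
p2 ↔ p1 = 4 ↔ 6 = 6
~p1 = ~6 = 2
p1 → ~p1 = 6 → 2 = 4
(p2 ↔ p1) → (p1 → ~p1) = 6 → 4 = 6
p1 → p1 = 6 → 6 = 8
p2 ↔ p2 = 4 ↔ 4 = 8
(p1 → p1) → (p2 ↔ p2) = 8 → 8 = 8
~p1 = ~6 = 2
~p1 → p2 = 2 → 4 = 8
((p1 → p1) → (p2 ↔ p2)) → (~p1 → p2) = 8 → 8 = 8
((p2 ↔ p1) → (p1 → ~p1)) → (((p1 → p1) → (p2 ↔ p2)) → (~p1 → p2)) = 6 → 8 = 8
(~~(p2 → p2) → (p1 ↔ (p2 → p1))) → (((p2 ↔ p1) → (p1 → ~p1)) → (((p1 → p1) → (p2 ↔ p2)) → (~p1 → p2))) = 6 → 8 = 8
p1 → p1 = 6 → 6 = 8
~(p1 → p1) = ~8 = 0
p1 ↔ p2 = 6 ↔ 4 = 6
p2 ↔ p1 = 4 ↔ 6 = 6
(p1 ↔ p2) → (p2 ↔ p1) = 6 → 6 = 8
~(p1 → p1) ↔ ((p1 ↔ p2) → (p2 ↔ p1)) = 0 ↔ 8 = 0
p2 → p2 = 4 → 4 = 8
~(p2 → p2) = ~8 = 0
p2 ↔ p1 = 4 ↔ 6 = 6
(p2 ↔ p1) → p1 = 6 → 6 = 8
~(p2 → p2) → ((p2 ↔ p1) → p1) = 0 → 8 = 8
(~(p1 → p1) ↔ ((p1 ↔ p2) → (p2 ↔ p1))) ↔ (~(p2 → p2) → ((p2 ↔ p1) → p1)) = 0 ↔ 8 = 0
~p1 = ~6 = 2
~~p1 = ~2 = 6
~p2 = ~4 = 4
~p2 → p1 = 4 → 6 = 8
~~p1 → (~p2 → p1) = 6 → 8 = 8
((~(p1 → p1) ↔ ((p1 ↔ p2) → (p2 ↔ p1))) ↔ (~(p2 → p2) → ((p2 ↔ p1) → p1))) → (~~p1 → (~p2 → p1)) = 0 → 8 = 8
p1 ↔ p1 = 6 ↔ 6 = 8
p1 → (p1 ↔ p1) = 6 → 8 = 8
(p1 → (p1 ↔ p1)) → p2 = 8 → 4 = 4
~((p1 → (p1 ↔ p1)) → p2) = ~4 = 4
p2 → p2 = 4 → 4 = 8
p2 → p1 = 4 → 6 = 8
p1 ↔ (p2 → p1) = 6 ↔ 8 = 6
(p2 → p2) ↔ (p1 ↔ (p2 → p1)) = 8 ↔ 6 = 6
~((p2 → p2) ↔ (p1 ↔ (p2 → p1))) = ~6 = 2
~((p1 → (p1 ↔ p1)) → p2) → ~((p2 → p2) ↔ (p1 ↔ (p2 → p1))) = 4 → 2 = 6
(((~(p1 → p1) ↔ ((p1 ↔ p2) → (p2 ↔ p1))) ↔ (~(p2 → p2) → ((p2 ↔ p1) → p1))) → (~~p1 → (~p2 → p1))) → (~((p1 → (p1 ↔ p1)) → p2) → ~((p2 → p2) ↔ (p1 ↔ (p2 → p1)))) = 8 → 6 = 6
((~~(p2 → p2) → (p1 ↔ (p2 → p1))) → (((p2 ↔ p1) → (p1 → ~p1)) → (((p1 → p1) → (p2 ↔ p2)) → (~p1 → p2)))) ↔ ((((~(p1 → p1) ↔ ((p1 ↔ p2) → (p2 ↔ p1))) ↔ (~(p2 → p2) → ((p2 ↔ p1) → p1))) → (~~p1 → (~p2 → p1))) → (~((p1 → (p1 ↔ p1)) → p2) → ~((p2 → p2) ↔ (p1 ↔ (p2 → p1))))) = 8 ↔ 6 = 6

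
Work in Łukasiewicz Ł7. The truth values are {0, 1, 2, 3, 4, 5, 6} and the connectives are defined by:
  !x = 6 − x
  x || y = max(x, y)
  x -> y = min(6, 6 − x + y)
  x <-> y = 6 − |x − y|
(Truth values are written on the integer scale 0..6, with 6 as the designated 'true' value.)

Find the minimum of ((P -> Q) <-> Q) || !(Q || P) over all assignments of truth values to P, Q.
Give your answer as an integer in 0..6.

Take P = 0, Q = 3:
P -> Q = 0 -> 3 = 6
(P -> Q) <-> Q = 6 <-> 3 = 3
Q || P = 3 || 0 = 3
!(Q || P) = !3 = 3
((P -> Q) <-> Q) || !(Q || P) = 3 || 3 = 3
No assignment yields a value below 3, so this is the minimum.

3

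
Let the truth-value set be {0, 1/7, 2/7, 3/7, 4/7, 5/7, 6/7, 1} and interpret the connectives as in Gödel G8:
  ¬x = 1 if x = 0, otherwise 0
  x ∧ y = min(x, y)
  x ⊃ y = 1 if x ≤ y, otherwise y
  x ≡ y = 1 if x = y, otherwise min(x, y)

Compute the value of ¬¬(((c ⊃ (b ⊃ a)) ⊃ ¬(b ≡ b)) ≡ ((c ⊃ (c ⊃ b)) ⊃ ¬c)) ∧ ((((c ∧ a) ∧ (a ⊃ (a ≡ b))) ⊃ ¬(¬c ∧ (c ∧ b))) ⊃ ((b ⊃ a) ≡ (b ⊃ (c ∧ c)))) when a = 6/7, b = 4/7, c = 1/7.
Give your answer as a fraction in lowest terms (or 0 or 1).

1/7

b ⊃ a = 4/7 ⊃ 6/7 = 1
c ⊃ (b ⊃ a) = 1/7 ⊃ 1 = 1
b ≡ b = 4/7 ≡ 4/7 = 1
¬(b ≡ b) = ¬1 = 0
(c ⊃ (b ⊃ a)) ⊃ ¬(b ≡ b) = 1 ⊃ 0 = 0
c ⊃ b = 1/7 ⊃ 4/7 = 1
c ⊃ (c ⊃ b) = 1/7 ⊃ 1 = 1
¬c = ¬1/7 = 0
(c ⊃ (c ⊃ b)) ⊃ ¬c = 1 ⊃ 0 = 0
((c ⊃ (b ⊃ a)) ⊃ ¬(b ≡ b)) ≡ ((c ⊃ (c ⊃ b)) ⊃ ¬c) = 0 ≡ 0 = 1
¬(((c ⊃ (b ⊃ a)) ⊃ ¬(b ≡ b)) ≡ ((c ⊃ (c ⊃ b)) ⊃ ¬c)) = ¬1 = 0
¬¬(((c ⊃ (b ⊃ a)) ⊃ ¬(b ≡ b)) ≡ ((c ⊃ (c ⊃ b)) ⊃ ¬c)) = ¬0 = 1
c ∧ a = 1/7 ∧ 6/7 = 1/7
a ≡ b = 6/7 ≡ 4/7 = 4/7
a ⊃ (a ≡ b) = 6/7 ⊃ 4/7 = 4/7
(c ∧ a) ∧ (a ⊃ (a ≡ b)) = 1/7 ∧ 4/7 = 1/7
¬c = ¬1/7 = 0
c ∧ b = 1/7 ∧ 4/7 = 1/7
¬c ∧ (c ∧ b) = 0 ∧ 1/7 = 0
¬(¬c ∧ (c ∧ b)) = ¬0 = 1
((c ∧ a) ∧ (a ⊃ (a ≡ b))) ⊃ ¬(¬c ∧ (c ∧ b)) = 1/7 ⊃ 1 = 1
b ⊃ a = 4/7 ⊃ 6/7 = 1
c ∧ c = 1/7 ∧ 1/7 = 1/7
b ⊃ (c ∧ c) = 4/7 ⊃ 1/7 = 1/7
(b ⊃ a) ≡ (b ⊃ (c ∧ c)) = 1 ≡ 1/7 = 1/7
(((c ∧ a) ∧ (a ⊃ (a ≡ b))) ⊃ ¬(¬c ∧ (c ∧ b))) ⊃ ((b ⊃ a) ≡ (b ⊃ (c ∧ c))) = 1 ⊃ 1/7 = 1/7
¬¬(((c ⊃ (b ⊃ a)) ⊃ ¬(b ≡ b)) ≡ ((c ⊃ (c ⊃ b)) ⊃ ¬c)) ∧ ((((c ∧ a) ∧ (a ⊃ (a ≡ b))) ⊃ ¬(¬c ∧ (c ∧ b))) ⊃ ((b ⊃ a) ≡ (b ⊃ (c ∧ c)))) = 1 ∧ 1/7 = 1/7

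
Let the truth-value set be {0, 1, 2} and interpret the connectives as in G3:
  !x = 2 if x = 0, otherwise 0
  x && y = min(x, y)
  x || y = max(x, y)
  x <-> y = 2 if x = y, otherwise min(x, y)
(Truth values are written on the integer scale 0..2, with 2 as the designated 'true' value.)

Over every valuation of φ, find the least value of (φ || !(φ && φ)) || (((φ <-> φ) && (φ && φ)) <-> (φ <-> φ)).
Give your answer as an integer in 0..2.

1

Take φ = 1:
φ && φ = 1 && 1 = 1
!(φ && φ) = !1 = 0
φ || !(φ && φ) = 1 || 0 = 1
φ <-> φ = 1 <-> 1 = 2
φ && φ = 1 && 1 = 1
(φ <-> φ) && (φ && φ) = 2 && 1 = 1
φ <-> φ = 1 <-> 1 = 2
((φ <-> φ) && (φ && φ)) <-> (φ <-> φ) = 1 <-> 2 = 1
(φ || !(φ && φ)) || (((φ <-> φ) && (φ && φ)) <-> (φ <-> φ)) = 1 || 1 = 1
No assignment yields a value below 1, so this is the minimum.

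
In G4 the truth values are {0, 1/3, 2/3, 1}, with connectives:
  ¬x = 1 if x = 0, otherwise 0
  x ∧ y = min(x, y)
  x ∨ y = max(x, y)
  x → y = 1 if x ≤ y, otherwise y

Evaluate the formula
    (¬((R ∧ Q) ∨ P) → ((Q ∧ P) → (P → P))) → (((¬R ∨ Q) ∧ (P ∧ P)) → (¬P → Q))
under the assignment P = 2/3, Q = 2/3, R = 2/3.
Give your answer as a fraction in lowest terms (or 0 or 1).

R ∧ Q = 2/3 ∧ 2/3 = 2/3
(R ∧ Q) ∨ P = 2/3 ∨ 2/3 = 2/3
¬((R ∧ Q) ∨ P) = ¬2/3 = 0
Q ∧ P = 2/3 ∧ 2/3 = 2/3
P → P = 2/3 → 2/3 = 1
(Q ∧ P) → (P → P) = 2/3 → 1 = 1
¬((R ∧ Q) ∨ P) → ((Q ∧ P) → (P → P)) = 0 → 1 = 1
¬R = ¬2/3 = 0
¬R ∨ Q = 0 ∨ 2/3 = 2/3
P ∧ P = 2/3 ∧ 2/3 = 2/3
(¬R ∨ Q) ∧ (P ∧ P) = 2/3 ∧ 2/3 = 2/3
¬P = ¬2/3 = 0
¬P → Q = 0 → 2/3 = 1
((¬R ∨ Q) ∧ (P ∧ P)) → (¬P → Q) = 2/3 → 1 = 1
(¬((R ∧ Q) ∨ P) → ((Q ∧ P) → (P → P))) → (((¬R ∨ Q) ∧ (P ∧ P)) → (¬P → Q)) = 1 → 1 = 1

1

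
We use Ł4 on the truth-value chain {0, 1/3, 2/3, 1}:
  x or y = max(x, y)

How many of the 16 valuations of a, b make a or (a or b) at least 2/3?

a = 0, b = 0 ↦ 0  <
a = 0, b = 1/3 ↦ 1/3  <
a = 0, b = 2/3 ↦ 2/3  ≥
a = 0, b = 1 ↦ 1  ≥
a = 1/3, b = 0 ↦ 1/3  <
a = 1/3, b = 1/3 ↦ 1/3  <
a = 1/3, b = 2/3 ↦ 2/3  ≥
a = 1/3, b = 1 ↦ 1  ≥
a = 2/3, b = 0 ↦ 2/3  ≥
a = 2/3, b = 1/3 ↦ 2/3  ≥
a = 2/3, b = 2/3 ↦ 2/3  ≥
a = 2/3, b = 1 ↦ 1  ≥
a = 1, b = 0 ↦ 1  ≥
a = 1, b = 1/3 ↦ 1  ≥
a = 1, b = 2/3 ↦ 1  ≥
a = 1, b = 1 ↦ 1  ≥
So 12 of the 16 assignments meet the threshold.

12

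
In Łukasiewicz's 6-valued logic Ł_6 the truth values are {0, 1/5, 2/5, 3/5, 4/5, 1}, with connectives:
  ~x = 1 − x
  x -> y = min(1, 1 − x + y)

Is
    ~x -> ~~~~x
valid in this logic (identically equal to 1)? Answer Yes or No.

No

Counterexample: take x = 0.
~x = ~0 = 1
~~x = ~1 = 0
~~~x = ~0 = 1
~~~~x = ~1 = 0
~x -> ~~~~x = 1 -> 0 = 0
This gives 0 ≠ 1.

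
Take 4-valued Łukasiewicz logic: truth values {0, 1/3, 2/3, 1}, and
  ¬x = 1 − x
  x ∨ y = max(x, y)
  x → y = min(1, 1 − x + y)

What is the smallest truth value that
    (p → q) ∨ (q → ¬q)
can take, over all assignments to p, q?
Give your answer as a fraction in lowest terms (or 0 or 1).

Take p = 1, q = 2/3:
p → q = 1 → 2/3 = 2/3
¬q = ¬2/3 = 1/3
q → ¬q = 2/3 → 1/3 = 2/3
(p → q) ∨ (q → ¬q) = 2/3 ∨ 2/3 = 2/3
No assignment yields a value below 2/3, so this is the minimum.

2/3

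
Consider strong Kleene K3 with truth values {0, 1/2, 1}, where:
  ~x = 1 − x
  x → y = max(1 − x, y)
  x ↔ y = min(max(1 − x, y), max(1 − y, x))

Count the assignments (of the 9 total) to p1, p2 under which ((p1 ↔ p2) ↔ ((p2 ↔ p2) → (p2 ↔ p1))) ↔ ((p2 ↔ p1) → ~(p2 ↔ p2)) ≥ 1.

p1 = 0, p2 = 0 ↦ 0  <
p1 = 0, p2 = 1/2 ↦ 1/2  <
p1 = 0, p2 = 1 ↦ 1  ≥
p1 = 1/2, p2 = 0 ↦ 1/2  <
p1 = 1/2, p2 = 1/2 ↦ 1/2  <
p1 = 1/2, p2 = 1 ↦ 1/2  <
p1 = 1, p2 = 0 ↦ 1  ≥
p1 = 1, p2 = 1/2 ↦ 1/2  <
p1 = 1, p2 = 1 ↦ 0  <
So 2 of the 9 assignments meet the threshold.

2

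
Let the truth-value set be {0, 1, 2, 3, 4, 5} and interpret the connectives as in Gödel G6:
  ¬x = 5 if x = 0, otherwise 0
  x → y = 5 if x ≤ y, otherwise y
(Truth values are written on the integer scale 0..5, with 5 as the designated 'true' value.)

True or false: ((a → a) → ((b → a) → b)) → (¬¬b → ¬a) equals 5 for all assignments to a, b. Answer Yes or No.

Counterexample: take a = 1, b = 1.
a → a = 1 → 1 = 5
b → a = 1 → 1 = 5
(b → a) → b = 5 → 1 = 1
(a → a) → ((b → a) → b) = 5 → 1 = 1
¬b = ¬1 = 0
¬¬b = ¬0 = 5
¬a = ¬1 = 0
¬¬b → ¬a = 5 → 0 = 0
((a → a) → ((b → a) → b)) → (¬¬b → ¬a) = 1 → 0 = 0
This gives 0 ≠ 5.

No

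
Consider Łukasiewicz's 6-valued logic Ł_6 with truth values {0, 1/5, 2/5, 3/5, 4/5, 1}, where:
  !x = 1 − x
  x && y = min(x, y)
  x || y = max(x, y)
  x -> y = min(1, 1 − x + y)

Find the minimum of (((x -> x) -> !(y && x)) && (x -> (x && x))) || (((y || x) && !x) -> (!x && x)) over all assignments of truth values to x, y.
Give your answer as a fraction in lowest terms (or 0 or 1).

Take x = 1/5, y = 2/5:
x -> x = 1/5 -> 1/5 = 1
y && x = 2/5 && 1/5 = 1/5
!(y && x) = !1/5 = 4/5
(x -> x) -> !(y && x) = 1 -> 4/5 = 4/5
x && x = 1/5 && 1/5 = 1/5
x -> (x && x) = 1/5 -> 1/5 = 1
((x -> x) -> !(y && x)) && (x -> (x && x)) = 4/5 && 1 = 4/5
y || x = 2/5 || 1/5 = 2/5
!x = !1/5 = 4/5
(y || x) && !x = 2/5 && 4/5 = 2/5
!x = !1/5 = 4/5
!x && x = 4/5 && 1/5 = 1/5
((y || x) && !x) -> (!x && x) = 2/5 -> 1/5 = 4/5
(((x -> x) -> !(y && x)) && (x -> (x && x))) || (((y || x) && !x) -> (!x && x)) = 4/5 || 4/5 = 4/5
No assignment yields a value below 4/5, so this is the minimum.

4/5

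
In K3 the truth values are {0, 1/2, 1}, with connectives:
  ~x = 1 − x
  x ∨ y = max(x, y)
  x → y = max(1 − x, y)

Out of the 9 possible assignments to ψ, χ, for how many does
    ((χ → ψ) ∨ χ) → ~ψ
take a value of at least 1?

3

ψ = 0, χ = 0 ↦ 1  ≥
ψ = 0, χ = 1/2 ↦ 1  ≥
ψ = 0, χ = 1 ↦ 1  ≥
ψ = 1/2, χ = 0 ↦ 1/2  <
ψ = 1/2, χ = 1/2 ↦ 1/2  <
ψ = 1/2, χ = 1 ↦ 1/2  <
ψ = 1, χ = 0 ↦ 0  <
ψ = 1, χ = 1/2 ↦ 0  <
ψ = 1, χ = 1 ↦ 0  <
So 3 of the 9 assignments meet the threshold.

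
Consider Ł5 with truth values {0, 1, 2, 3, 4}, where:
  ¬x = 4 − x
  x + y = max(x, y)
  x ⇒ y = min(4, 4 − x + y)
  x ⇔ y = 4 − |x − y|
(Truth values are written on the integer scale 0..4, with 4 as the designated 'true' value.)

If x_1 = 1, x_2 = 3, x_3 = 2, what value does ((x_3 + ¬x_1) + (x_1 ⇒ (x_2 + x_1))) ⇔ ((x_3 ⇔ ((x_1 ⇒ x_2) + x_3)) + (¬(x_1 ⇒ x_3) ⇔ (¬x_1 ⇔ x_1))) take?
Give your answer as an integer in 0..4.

2

¬x_1 = ¬1 = 3
x_3 + ¬x_1 = 2 + 3 = 3
x_2 + x_1 = 3 + 1 = 3
x_1 ⇒ (x_2 + x_1) = 1 ⇒ 3 = 4
(x_3 + ¬x_1) + (x_1 ⇒ (x_2 + x_1)) = 3 + 4 = 4
x_1 ⇒ x_2 = 1 ⇒ 3 = 4
(x_1 ⇒ x_2) + x_3 = 4 + 2 = 4
x_3 ⇔ ((x_1 ⇒ x_2) + x_3) = 2 ⇔ 4 = 2
x_1 ⇒ x_3 = 1 ⇒ 2 = 4
¬(x_1 ⇒ x_3) = ¬4 = 0
¬x_1 = ¬1 = 3
¬x_1 ⇔ x_1 = 3 ⇔ 1 = 2
¬(x_1 ⇒ x_3) ⇔ (¬x_1 ⇔ x_1) = 0 ⇔ 2 = 2
(x_3 ⇔ ((x_1 ⇒ x_2) + x_3)) + (¬(x_1 ⇒ x_3) ⇔ (¬x_1 ⇔ x_1)) = 2 + 2 = 2
((x_3 + ¬x_1) + (x_1 ⇒ (x_2 + x_1))) ⇔ ((x_3 ⇔ ((x_1 ⇒ x_2) + x_3)) + (¬(x_1 ⇒ x_3) ⇔ (¬x_1 ⇔ x_1))) = 4 ⇔ 2 = 2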